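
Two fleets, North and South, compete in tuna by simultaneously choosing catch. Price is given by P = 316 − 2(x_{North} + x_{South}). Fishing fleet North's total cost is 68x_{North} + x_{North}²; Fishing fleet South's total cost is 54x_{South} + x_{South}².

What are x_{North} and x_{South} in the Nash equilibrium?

30.125, 33.625

Fishing fleet North's profit: π = x_{North}(316 − 2(x_{North} + x_{South})) − 68x_{North} − x_{North}².
∂π/∂x_{North} = 248 − 6x_{North} − 2x_{South} = 0, so x_{North} = 124/3 − (1/3)x_{South}.
By the same steps for South: x_{South} = 131/3 − (1/3)x_{North}.
Solving the two reaction functions simultaneously: (1 − (−1/3)(−1/3))x_{North} = 124/3 − (1/3)·(131/3), so (8/9)x_{North} = 241/9 and x_{North} = 30.125.
Then x_{South} = 131/3 − (1/3)·30.125 = 33.625.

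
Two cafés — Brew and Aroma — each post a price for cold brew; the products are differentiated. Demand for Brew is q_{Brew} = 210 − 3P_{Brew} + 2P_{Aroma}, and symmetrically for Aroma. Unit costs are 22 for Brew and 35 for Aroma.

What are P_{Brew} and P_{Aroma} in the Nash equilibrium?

Brew's profit: π = (P_{Brew} − 22)(210 − 3P_{Brew} + 2P_{Aroma}).
∂π/∂P_{Brew} = 276 − 6P_{Brew} + 2P_{Aroma} = 0 ⇒ P_{Brew} = 46 + (1/3)P_{Aroma}.
Similarly P_{Aroma} = 52.5 + (1/3)P_{Brew}.
Substituting the second reaction function into the first: P_{Brew} = 46 + (1/3)(52.5 + (1/3)P_{Brew}), which gives (8/9)P_{Brew} = 63.5 ⇒ P_{Brew} = 71.4375.
Then P_{Aroma} = 52.5 + (1/3)·71.4375 = 76.3125.

71.4375, 76.3125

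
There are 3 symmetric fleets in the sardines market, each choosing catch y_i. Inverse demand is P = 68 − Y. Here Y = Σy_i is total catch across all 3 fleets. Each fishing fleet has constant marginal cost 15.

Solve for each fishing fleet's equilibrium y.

A representative fishing fleet's profit is π_i = y_i(68 − Y) − 15y_i, with Y = y_i + Σ_{j≠i} y_j.
First-order condition: 53 − 2y_i − Σ_{j≠i} y_j = 0.
With identical fishing fleets, set every y_j = y: then 53 − 2y − 2y = 0, i.e. y = 53/4 = 13.25.

13.25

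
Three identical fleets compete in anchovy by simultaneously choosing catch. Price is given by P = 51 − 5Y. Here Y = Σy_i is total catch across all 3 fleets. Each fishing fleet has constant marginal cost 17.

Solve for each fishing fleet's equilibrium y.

A representative fishing fleet's profit is π_i = y_i(51 − 5Y) − 17y_i, with Y = y_i + Σ_{j≠i} y_j.
First-order condition: 34 − 10y_i − 5Σ_{j≠i} y_j = 0.
In a symmetric equilibrium every fishing fleet chooses the same y, so Σ_{j≠i} y_j = 2y. The condition becomes 34 − 20y = 0, giving y = 34/20 = 1.7.

1.7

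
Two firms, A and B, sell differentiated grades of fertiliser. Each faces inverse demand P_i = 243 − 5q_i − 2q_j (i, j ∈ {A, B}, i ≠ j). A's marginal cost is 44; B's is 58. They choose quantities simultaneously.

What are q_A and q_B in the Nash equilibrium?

16.875, 15.125

Firm A's profit: π = q_A(243 − 5q_A − 2q_B) − 44q_A.
∂π/∂q_A = 199 − 10q_A − 2q_B = 0 ⇒ q_A = 19.9 − 0.2q_B.
Similarly q_B = 18.5 − 0.2q_A.
Solving the two reaction functions simultaneously: (1 − (−0.2)(−0.2))q_A = 19.9 − 0.2·18.5, so 0.96q_A = 16.2 and q_A = 16.875.
Then q_B = 18.5 − 0.2·16.875 = 15.125.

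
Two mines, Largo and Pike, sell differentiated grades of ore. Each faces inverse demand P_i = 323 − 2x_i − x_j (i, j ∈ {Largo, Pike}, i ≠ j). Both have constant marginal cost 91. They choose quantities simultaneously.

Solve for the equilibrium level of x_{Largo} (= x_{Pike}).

Mine Largo's profit: π = x_{Largo}(323 − 2x_{Largo} − x_{Pike}) − 91x_{Largo}.
∂π/∂x_{Largo} = 232 − 4x_{Largo} − x_{Pike} = 0 ⇒ x_{Largo} = 58 − 0.25x_{Pike}.
Setting x_{Largo} = x_{Pike} in the reaction function: x_{Largo} = 58 − 0.25x_{Largo}, so x_{Largo} = 58 / 1.25 = 46.4.

46.4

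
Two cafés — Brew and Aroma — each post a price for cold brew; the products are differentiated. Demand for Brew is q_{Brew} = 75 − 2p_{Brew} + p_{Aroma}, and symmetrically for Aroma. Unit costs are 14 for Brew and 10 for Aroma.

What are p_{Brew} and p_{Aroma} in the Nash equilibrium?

Brew's profit: π = (p_{Brew} − 14)(75 − 2p_{Brew} + p_{Aroma}).
∂π/∂p_{Brew} = 103 − 4p_{Brew} + p_{Aroma} = 0 ⇒ p_{Brew} = 25.75 + 0.25p_{Aroma}.
Similarly p_{Aroma} = 23.75 + 0.25p_{Brew}.
Substituting the second reaction function into the first: p_{Brew} = 25.75 + 0.25(23.75 + 0.25p_{Brew}), which gives 0.9375p_{Brew} = 31.6875 ⇒ p_{Brew} = 33.8.
Then p_{Aroma} = 23.75 + 0.25·33.8 = 32.2.

33.8, 32.2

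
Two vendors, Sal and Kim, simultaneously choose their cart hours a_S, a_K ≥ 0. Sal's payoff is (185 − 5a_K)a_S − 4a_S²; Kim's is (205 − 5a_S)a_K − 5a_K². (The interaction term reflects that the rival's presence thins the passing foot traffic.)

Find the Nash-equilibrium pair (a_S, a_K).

Expanding Sal's payoff: 185a_S − 5a_Ka_S − 4a_S².
∂π/∂a_S = 185 − 5a_K − 8a_S = 0, so a_S = 23.125 − 0.625a_K.
Likewise for Kim: a_K = 20.5 − 0.5a_S.
Plugging a_K into Sal's best response: a_S = 23.125 − 0.625(20.5 − 0.5a_S) ⇒ 0.6875a_S = 10.3125, so a_S = 15.
Then a_K = 20.5 − 0.5·15 = 13.

15, 13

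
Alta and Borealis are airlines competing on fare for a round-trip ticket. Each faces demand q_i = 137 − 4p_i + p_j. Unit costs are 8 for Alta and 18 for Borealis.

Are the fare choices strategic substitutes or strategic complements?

strategic complements

Alta's profit: π = (p_{Alta} − 8)(137 − 4p_{Alta} + p_{Borealis}).
∂π/∂p_{Alta} = 169 − 8p_{Alta} + p_{Borealis} = 0 ⇒ p_{Alta} = 21.125 + 0.125p_{Borealis}.
The best-response slope dp_{Alta}/dp_{Borealis} = 0.125 > 0: the reaction function is upward-sloping, so the choices are strategic complements.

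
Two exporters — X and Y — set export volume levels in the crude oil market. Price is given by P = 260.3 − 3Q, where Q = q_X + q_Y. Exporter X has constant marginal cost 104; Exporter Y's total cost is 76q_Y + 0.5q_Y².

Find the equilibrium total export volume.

35.7

Exporter X's profit: π = q_X(260.3 − 3(q_X + q_Y)) − 104q_X.
∂π/∂q_X = 156.3 − 6q_X − 3q_Y = 0, so q_X = 26.05 − 0.5q_Y.
For Y: ∂π/∂q_Y = 184.3 − 7q_Y − 3q_X = 0 ⇒ q_Y = 1843/70 − (3/7)q_X.
Solving the two reaction functions simultaneously: (1 − (−0.5)(−3/7))q_X = 26.05 − 0.5·(1843/70), so (11/14)q_X = 451/35 and q_X = 16.4.
Then q_Y = 1843/70 − (3/7)·16.4 = 19.3.
Total export volume: 16.4 + 19.3 = 35.7.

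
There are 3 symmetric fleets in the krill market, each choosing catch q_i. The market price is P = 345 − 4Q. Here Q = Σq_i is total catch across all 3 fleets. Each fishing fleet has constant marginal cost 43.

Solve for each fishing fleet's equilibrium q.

18.875

A representative fishing fleet's profit is π_i = q_i(345 − 4Q) − 43q_i, with Q = q_i + Σ_{j≠i} q_j.
First-order condition: 302 − 8q_i − 4Σ_{j≠i} q_j = 0.
With identical fishing fleets, set every q_j = q: then 302 − 8q − 8q = 0, i.e. q = 302/16 = 18.875.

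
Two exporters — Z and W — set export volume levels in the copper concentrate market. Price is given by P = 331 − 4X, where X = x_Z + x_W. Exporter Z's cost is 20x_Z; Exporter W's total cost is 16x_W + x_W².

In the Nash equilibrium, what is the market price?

135.625

Exporter Z's profit: π = x_Z(331 − 4(x_Z + x_W)) − 20x_Z.
∂π/∂x_Z = 311 − 8x_Z − 4x_W = 0, so x_Z = 38.875 − 0.5x_W.
For W: ∂π/∂x_W = 315 − 10x_W − 4x_Z = 0 ⇒ x_W = 31.5 − 0.4x_Z.
Solving the two reaction functions simultaneously: (1 − (−0.5)(−0.4))x_Z = 38.875 − 0.5·31.5, so 0.8x_Z = 23.125 and x_Z = 925/32.
Then x_W = 31.5 − 0.4·(925/32) = 19.9375.
Equilibrium price: P = 331 − 4·(1563/32) = 135.625.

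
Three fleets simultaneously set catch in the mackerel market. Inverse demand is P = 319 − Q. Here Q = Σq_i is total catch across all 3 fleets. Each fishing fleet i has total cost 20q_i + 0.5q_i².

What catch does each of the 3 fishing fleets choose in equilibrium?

59.8

A representative fishing fleet's profit is π_i = q_i(319 − Q) − 20q_i − 0.5q_i², with Q = q_i + Σ_{j≠i} q_j.
First-order condition: 299 − 3q_i − Σ_{j≠i} q_j = 0.
With identical fishing fleets, set every q_j = q: then 299 − 3q − 2q = 0, i.e. q = 299/5 = 59.8.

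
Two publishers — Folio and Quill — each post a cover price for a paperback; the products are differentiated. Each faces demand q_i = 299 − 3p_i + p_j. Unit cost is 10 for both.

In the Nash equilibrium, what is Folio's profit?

Folio's profit: π = (p_{Folio} − 10)(299 − 3p_{Folio} + p_{Quill}).
∂π/∂p_{Folio} = 329 − 6p_{Folio} + p_{Quill} = 0 ⇒ p_{Folio} = 329/6 + (1/6)p_{Quill}.
The game is symmetric, so in equilibrium p_{Quill} = p_{Folio}: the reaction function gives (5/6)p_{Folio} = 329/6, hence p_{Folio} = 65.8.
q_{Folio} = 299 − 3·65.8 + 65.8 = 167.4.
Profit = (65.8 − 10)·167.4 = 9340.92.

9340.92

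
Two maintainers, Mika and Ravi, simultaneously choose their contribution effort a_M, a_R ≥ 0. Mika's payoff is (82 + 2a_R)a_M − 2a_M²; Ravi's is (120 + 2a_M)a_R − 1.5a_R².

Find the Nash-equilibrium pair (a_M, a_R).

Expanding Mika's payoff: 82a_M + 2a_Ra_M − 2a_M².
∂π/∂a_M = 82 + 2a_R − 4a_M = 0, so a_M = 20.5 + 0.5a_R.
Likewise for Ravi: a_R = 40 + (2/3)a_M.
Plugging a_R into Mika's best response: a_M = 20.5 + 0.5(40 + (2/3)a_M) ⇒ (2/3)a_M = 40.5, so a_M = 60.75.
Then a_R = 40 + (2/3)·60.75 = 80.5.

60.75, 80.5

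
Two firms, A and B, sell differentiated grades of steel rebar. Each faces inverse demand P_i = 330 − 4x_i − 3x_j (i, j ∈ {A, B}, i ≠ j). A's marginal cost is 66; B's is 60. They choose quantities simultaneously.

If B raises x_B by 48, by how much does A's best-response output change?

-18

Firm A's profit: π = x_A(330 − 4x_A − 3x_B) − 66x_A.
∂π/∂x_A = 264 − 8x_A − 3x_B = 0 ⇒ x_A = 33 − 0.375x_B.
The reaction-function slope is −0.375, so a 48-unit rise in x_B moves x_A by −0.375 × 48 = −18. A's best response falls — the actions are strategic substitutes.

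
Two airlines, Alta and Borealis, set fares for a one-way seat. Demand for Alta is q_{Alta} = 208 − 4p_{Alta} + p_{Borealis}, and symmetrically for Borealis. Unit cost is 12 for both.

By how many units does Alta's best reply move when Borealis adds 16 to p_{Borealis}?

2

Alta's profit: π = (p_{Alta} − 12)(208 − 4p_{Alta} + p_{Borealis}).
∂π/∂p_{Alta} = 256 − 8p_{Alta} + p_{Borealis} = 0 ⇒ p_{Alta} = 32 + 0.125p_{Borealis}.
The reaction-function slope is 0.125, so a 16-unit rise in p_{Borealis} moves p_{Alta} by 0.125 × 16 = 2. Alta's best response rises — the actions are strategic complements.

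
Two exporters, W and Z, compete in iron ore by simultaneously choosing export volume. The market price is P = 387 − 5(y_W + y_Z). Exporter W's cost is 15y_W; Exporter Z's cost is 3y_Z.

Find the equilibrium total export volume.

50.4

Exporter W's profit: π = y_W(387 − 5(y_W + y_Z)) − 15y_W.
∂π/∂y_W = 372 − 10y_W − 5y_Z = 0, so y_W = 37.2 − 0.5y_Z.
By the same steps for Z: y_Z = 38.4 − 0.5y_W.
Solving the two reaction functions simultaneously: (1 − (−0.5)(−0.5))y_W = 37.2 − 0.5·38.4, so 0.75y_W = 18 and y_W = 24.
Then y_Z = 38.4 − 0.5·24 = 26.4.
Total export volume: 24 + 26.4 = 50.4.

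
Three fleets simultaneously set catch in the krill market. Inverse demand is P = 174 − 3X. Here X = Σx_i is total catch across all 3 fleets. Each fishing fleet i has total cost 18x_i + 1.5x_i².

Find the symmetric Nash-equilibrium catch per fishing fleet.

A representative fishing fleet's profit is π_i = x_i(174 − 3X) − 18x_i − 1.5x_i², with X = x_i + Σ_{j≠i} x_j.
First-order condition: 156 − 9x_i − 3Σ_{j≠i} x_j = 0.
With identical fishing fleets, set every x_j = x: then 156 − 9x − 6x = 0, i.e. x = 156/15 = 10.4.

10.4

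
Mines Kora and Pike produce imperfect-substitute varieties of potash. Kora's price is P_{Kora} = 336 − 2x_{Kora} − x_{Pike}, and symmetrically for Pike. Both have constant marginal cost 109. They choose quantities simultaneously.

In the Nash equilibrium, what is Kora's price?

Mine Kora's profit: π = x_{Kora}(336 − 2x_{Kora} − x_{Pike}) − 109x_{Kora}.
∂π/∂x_{Kora} = 227 − 4x_{Kora} − x_{Pike} = 0 ⇒ x_{Kora} = 56.75 − 0.25x_{Pike}.
Setting x_{Kora} = x_{Pike} in the reaction function: x_{Kora} = 56.75 − 0.25x_{Kora}, so x_{Kora} = 56.75 / 1.25 = 45.4.
P_{Kora} = 336 − 2·45.4 − 45.4 = 199.8.

199.8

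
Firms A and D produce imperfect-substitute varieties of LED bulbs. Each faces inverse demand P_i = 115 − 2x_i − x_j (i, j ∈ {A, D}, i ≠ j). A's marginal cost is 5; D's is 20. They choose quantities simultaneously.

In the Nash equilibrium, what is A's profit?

Firm A's profit: π = x_A(115 − 2x_A − x_D) − 5x_A.
∂π/∂x_A = 110 − 4x_A − x_D = 0 ⇒ x_A = 27.5 − 0.25x_D.
Similarly x_D = 23.75 − 0.25x_A.
Substituting the second reaction function into the first: x_A = 27.5 − 0.25(23.75 − 0.25x_A), which gives 0.9375x_A = 21.5625 ⇒ x_A = 23.
Then x_D = 23.75 − 0.25·23 = 18.
P_A = 115 − 2·23 − 18 = 51.
Profit = (51 − 5)·23 = 1058.

1058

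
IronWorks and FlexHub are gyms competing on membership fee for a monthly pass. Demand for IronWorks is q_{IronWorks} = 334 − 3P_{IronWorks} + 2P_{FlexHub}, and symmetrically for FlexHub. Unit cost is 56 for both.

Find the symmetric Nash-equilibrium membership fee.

IronWorks's profit: π = (P_{IronWorks} − 56)(334 − 3P_{IronWorks} + 2P_{FlexHub}).
∂π/∂P_{IronWorks} = 502 − 6P_{IronWorks} + 2P_{FlexHub} = 0 ⇒ P_{IronWorks} = 251/3 + (1/3)P_{FlexHub}.
The game is symmetric, so in equilibrium P_{FlexHub} = P_{IronWorks}: the reaction function gives (2/3)P_{IronWorks} = 251/3, hence P_{IronWorks} = 125.5.

125.5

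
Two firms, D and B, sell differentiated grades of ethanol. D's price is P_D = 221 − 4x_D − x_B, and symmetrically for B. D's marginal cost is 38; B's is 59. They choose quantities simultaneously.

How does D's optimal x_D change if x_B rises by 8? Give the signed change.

-1

Firm D's profit: π = x_D(221 − 4x_D − x_B) − 38x_D.
∂π/∂x_D = 183 − 8x_D − x_B = 0 ⇒ x_D = 22.875 − 0.125x_B.
The reaction-function slope is −0.125, so an 8-unit rise in x_B moves x_D by −0.125 × 8 = −1. D's best response falls — the actions are strategic substitutes.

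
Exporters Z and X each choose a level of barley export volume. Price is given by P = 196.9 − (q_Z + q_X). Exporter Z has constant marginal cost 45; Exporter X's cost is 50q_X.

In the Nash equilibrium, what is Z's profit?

2735.29

Exporter Z's profit: π = q_Z(196.9 − (q_Z + q_X)) − 45q_Z.
∂π/∂q_Z = 151.9 − 2q_Z − q_X = 0, so q_Z = 75.95 − 0.5q_X.
By the same steps for X: q_X = 73.45 − 0.5q_Z.
Substituting the second reaction function into the first: q_Z = 75.95 − 0.5(73.45 − 0.5q_Z), which gives 0.75q_Z = 39.225 ⇒ q_Z = 52.3.
Then q_X = 73.45 − 0.5·52.3 = 47.3.
Price P = 196.9 − 99.6 = 97.3.
Z's profit: (97.3 − 45)·52.3 = 2735.29.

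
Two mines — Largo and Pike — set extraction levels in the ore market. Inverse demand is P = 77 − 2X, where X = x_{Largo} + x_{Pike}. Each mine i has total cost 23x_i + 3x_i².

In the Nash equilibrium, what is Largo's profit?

101.25

Mine Largo's profit: π = x_{Largo}(77 − 2(x_{Largo} + x_{Pike})) − 23x_{Largo} − 3x_{Largo}².
∂π/∂x_{Largo} = 54 − 10x_{Largo} − 2x_{Pike} = 0, so x_{Largo} = 5.4 − 0.2x_{Pike}.
Setting x_{Largo} = x_{Pike} in the reaction function: x_{Largo} = 5.4 − 0.2x_{Largo}, so x_{Largo} = 5.4 / 1.2 = 4.5.
Price P = 77 − 2·9 = 59.
Largo's profit: (59 − 23)·4.5 − 3(4.5)² = 101.25.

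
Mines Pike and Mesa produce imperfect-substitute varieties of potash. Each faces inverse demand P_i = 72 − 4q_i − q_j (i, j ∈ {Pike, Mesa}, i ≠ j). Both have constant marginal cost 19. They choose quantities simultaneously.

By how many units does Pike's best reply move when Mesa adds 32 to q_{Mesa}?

-4

Mine Pike's profit: π = q_{Pike}(72 − 4q_{Pike} − q_{Mesa}) − 19q_{Pike}.
∂π/∂q_{Pike} = 53 − 8q_{Pike} − q_{Mesa} = 0 ⇒ q_{Pike} = 6.625 − 0.125q_{Mesa}.
The reaction-function slope is −0.125, so a 32-unit rise in q_{Mesa} moves q_{Pike} by −0.125 × 32 = −4. Pike's best response falls — the actions are strategic substitutes.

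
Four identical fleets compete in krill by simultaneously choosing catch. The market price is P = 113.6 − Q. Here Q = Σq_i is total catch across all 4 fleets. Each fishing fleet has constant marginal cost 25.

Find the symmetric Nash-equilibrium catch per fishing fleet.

A representative fishing fleet's profit is π_i = q_i(113.6 − Q) − 25q_i, with Q = q_i + Σ_{j≠i} q_j.
First-order condition: 88.6 − 2q_i − Σ_{j≠i} q_j = 0.
Imposing symmetry (q_j = q for all j) turns Σ_{j≠i} q_j into 3q, so 88.6 = 5q and q = 17.72.

17.72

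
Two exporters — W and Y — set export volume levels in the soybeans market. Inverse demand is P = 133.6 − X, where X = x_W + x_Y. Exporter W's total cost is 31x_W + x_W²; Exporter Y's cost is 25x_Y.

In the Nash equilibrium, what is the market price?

Exporter W's profit: π = x_W(133.6 − (x_W + x_Y)) − 31x_W − x_W².
∂π/∂x_W = 102.6 − 4x_W − x_Y = 0, so x_W = 25.65 − 0.25x_Y.
For Y: ∂π/∂x_Y = 108.6 − 2x_Y − x_W = 0 ⇒ x_Y = 54.3 − 0.5x_W.
Solving the two reaction functions simultaneously: (1 − (−0.25)(−0.5))x_W = 25.65 − 0.25·54.3, so 0.875x_W = 12.075 and x_W = 13.8.
Then x_Y = 54.3 − 0.5·13.8 = 47.4.
Equilibrium price: P = 133.6 − 61.2 = 72.4.

72.4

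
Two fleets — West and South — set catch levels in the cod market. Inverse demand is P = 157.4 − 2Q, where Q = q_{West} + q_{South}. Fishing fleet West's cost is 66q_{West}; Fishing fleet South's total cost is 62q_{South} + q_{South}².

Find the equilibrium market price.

Fishing fleet West's profit: π = q_{West}(157.4 − 2(q_{West} + q_{South})) − 66q_{West}.
∂π/∂q_{West} = 91.4 − 4q_{West} − 2q_{South} = 0, so q_{West} = 22.85 − 0.5q_{South}.
For South: ∂π/∂q_{South} = 95.4 − 6q_{South} − 2q_{West} = 0 ⇒ q_{South} = 15.9 − (1/3)q_{West}.
Solving the two reaction functions simultaneously: (1 − (−0.5)(−1/3))q_{West} = 22.85 − 0.5·15.9, so (5/6)q_{West} = 14.9 and q_{West} = 17.88.
Then q_{South} = 15.9 − (1/3)·17.88 = 9.94.
Equilibrium price: P = 157.4 − 2·27.82 = 101.76.

101.76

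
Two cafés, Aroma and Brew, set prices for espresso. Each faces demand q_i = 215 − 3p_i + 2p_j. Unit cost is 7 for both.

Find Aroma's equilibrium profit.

8112

Aroma's profit: π = (p_{Aroma} − 7)(215 − 3p_{Aroma} + 2p_{Brew}).
∂π/∂p_{Aroma} = 236 − 6p_{Aroma} + 2p_{Brew} = 0 ⇒ p_{Aroma} = 118/3 + (1/3)p_{Brew}.
Setting p_{Aroma} = p_{Brew} in the reaction function: p_{Aroma} = 118/3 + (1/3)p_{Aroma}, so p_{Aroma} = (118/3) / (2/3) = 59.
q_{Aroma} = 215 − 3·59 + 2·59 = 156.
Profit = (59 − 7)·156 = 8112.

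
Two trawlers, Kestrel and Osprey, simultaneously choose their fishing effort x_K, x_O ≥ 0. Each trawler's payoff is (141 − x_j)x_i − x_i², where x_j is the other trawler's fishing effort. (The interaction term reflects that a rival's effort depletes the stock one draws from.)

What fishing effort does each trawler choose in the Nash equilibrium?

47

Kestrel's payoff is (141 − x_O)x_K − x_K².
∂π/∂x_K = 141 − x_O − 2x_K = 0, so x_K = 70.5 − 0.5x_O.
Setting x_K = x_O in the reaction function: x_K = 70.5 − 0.5x_K, so x_K = 70.5 / 1.5 = 47.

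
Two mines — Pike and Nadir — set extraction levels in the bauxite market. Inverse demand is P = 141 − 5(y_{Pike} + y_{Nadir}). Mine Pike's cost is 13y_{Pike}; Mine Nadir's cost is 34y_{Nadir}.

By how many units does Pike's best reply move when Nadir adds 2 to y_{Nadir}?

Mine Pike's profit: π = y_{Pike}(141 − 5(y_{Pike} + y_{Nadir})) − 13y_{Pike}.
∂π/∂y_{Pike} = 128 − 10y_{Pike} − 5y_{Nadir} = 0, so y_{Pike} = 12.8 − 0.5y_{Nadir}.
The reaction-function slope is −0.5, so a 2-unit rise in y_{Nadir} moves y_{Pike} by −0.5 × 2 = −1. Pike's best response falls — the actions are strategic substitutes.

-1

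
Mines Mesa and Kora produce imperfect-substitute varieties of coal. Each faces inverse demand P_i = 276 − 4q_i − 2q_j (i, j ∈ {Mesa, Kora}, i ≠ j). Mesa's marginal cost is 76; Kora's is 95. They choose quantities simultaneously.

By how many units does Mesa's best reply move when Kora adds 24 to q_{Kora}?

Mine Mesa's profit: π = q_{Mesa}(276 − 4q_{Mesa} − 2q_{Kora}) − 76q_{Mesa}.
∂π/∂q_{Mesa} = 200 − 8q_{Mesa} − 2q_{Kora} = 0 ⇒ q_{Mesa} = 25 − 0.25q_{Kora}.
The reaction-function slope is −0.25, so a 24-unit rise in q_{Kora} moves q_{Mesa} by −0.25 × 24 = −6. Mesa's best response falls — the actions are strategic substitutes.

-6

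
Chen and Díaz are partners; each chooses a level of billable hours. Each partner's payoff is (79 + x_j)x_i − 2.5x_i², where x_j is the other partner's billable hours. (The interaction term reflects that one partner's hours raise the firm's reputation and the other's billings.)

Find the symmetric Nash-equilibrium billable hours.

Chen's payoff is (79 + x_D)x_C − 2.5x_C².
∂π/∂x_C = 79 + x_D − 5x_C = 0, so x_C = 15.8 + 0.2x_D.
Setting x_C = x_D in the reaction function: x_C = 15.8 + 0.2x_C, so x_C = 15.8 / 0.8 = 19.75.

19.75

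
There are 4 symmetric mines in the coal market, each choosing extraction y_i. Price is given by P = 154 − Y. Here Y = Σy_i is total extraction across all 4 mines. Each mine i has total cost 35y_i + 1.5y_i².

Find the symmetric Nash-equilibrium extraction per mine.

14.875

A representative mine's profit is π_i = y_i(154 − Y) − 35y_i − 1.5y_i², with Y = y_i + Σ_{j≠i} y_j.
First-order condition: 119 − 5y_i − Σ_{j≠i} y_j = 0.
With identical mines, set every y_j = y: then 119 − 5y − 3y = 0, i.e. y = 119/8 = 14.875.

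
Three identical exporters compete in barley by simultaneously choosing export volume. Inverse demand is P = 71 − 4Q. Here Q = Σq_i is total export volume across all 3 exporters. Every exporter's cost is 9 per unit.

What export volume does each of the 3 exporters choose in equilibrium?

3.875

A representative exporter's profit is π_i = q_i(71 − 4Q) − 9q_i, with Q = q_i + Σ_{j≠i} q_j.
First-order condition: 62 − 8q_i − 4Σ_{j≠i} q_j = 0.
With identical exporters, set every q_j = q: then 62 − 8q − 8q = 0, i.e. q = 62/16 = 3.875.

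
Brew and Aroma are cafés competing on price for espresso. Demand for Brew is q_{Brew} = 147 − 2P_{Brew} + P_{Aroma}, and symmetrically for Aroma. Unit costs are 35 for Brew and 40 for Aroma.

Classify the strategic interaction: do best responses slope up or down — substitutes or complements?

Brew's profit: π = (P_{Brew} − 35)(147 − 2P_{Brew} + P_{Aroma}).
∂π/∂P_{Brew} = 217 − 4P_{Brew} + P_{Aroma} = 0 ⇒ P_{Brew} = 54.25 + 0.25P_{Aroma}.
The best-response slope dP_{Brew}/dP_{Aroma} = 0.25 > 0: the reaction function is upward-sloping, so the choices are strategic complements.

strategic complements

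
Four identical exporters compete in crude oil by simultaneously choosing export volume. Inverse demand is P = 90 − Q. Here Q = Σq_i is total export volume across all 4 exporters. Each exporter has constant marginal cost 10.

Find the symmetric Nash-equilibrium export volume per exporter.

16

A representative exporter's profit is π_i = q_i(90 − Q) − 10q_i, with Q = q_i + Σ_{j≠i} q_j.
First-order condition: 80 − 2q_i − Σ_{j≠i} q_j = 0.
Imposing symmetry (q_j = q for all j) turns Σ_{j≠i} q_j into 3q, so 80 = 5q and q = 16.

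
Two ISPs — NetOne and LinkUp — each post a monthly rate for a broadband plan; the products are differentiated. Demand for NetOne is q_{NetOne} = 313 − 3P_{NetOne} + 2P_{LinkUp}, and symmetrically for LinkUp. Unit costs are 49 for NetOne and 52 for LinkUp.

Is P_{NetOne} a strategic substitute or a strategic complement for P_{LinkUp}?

NetOne's profit: π = (P_{NetOne} − 49)(313 − 3P_{NetOne} + 2P_{LinkUp}).
∂π/∂P_{NetOne} = 460 − 6P_{NetOne} + 2P_{LinkUp} = 0 ⇒ P_{NetOne} = 230/3 + (1/3)P_{LinkUp}.
The best-response slope dP_{NetOne}/dP_{LinkUp} = 1/3 > 0: the reaction function is upward-sloping, so the choices are strategic complements.

strategic complements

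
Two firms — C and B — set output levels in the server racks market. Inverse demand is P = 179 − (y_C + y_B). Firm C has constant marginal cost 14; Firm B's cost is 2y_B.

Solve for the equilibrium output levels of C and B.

51, 63

Firm C's profit: π = y_C(179 − (y_C + y_B)) − 14y_C.
∂π/∂y_C = 165 − 2y_C − y_B = 0, so y_C = 82.5 − 0.5y_B.
By the same steps for B: y_B = 88.5 − 0.5y_C.
Plugging y_B into C's best response: y_C = 82.5 − 0.5(88.5 − 0.5y_C) ⇒ 0.75y_C = 38.25, so y_C = 51.
Then y_B = 88.5 − 0.5·51 = 63.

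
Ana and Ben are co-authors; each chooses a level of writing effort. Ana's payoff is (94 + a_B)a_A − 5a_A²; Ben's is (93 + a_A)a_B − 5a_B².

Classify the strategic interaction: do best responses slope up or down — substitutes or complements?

strategic complements

Expanding Ana's payoff: 94a_A + a_Ba_A − 5a_A².
∂π/∂a_A = 94 + a_B − 10a_A = 0, so a_A = 9.4 + 0.1a_B.
The best-response slope da_A/da_B = 0.1 > 0: the reaction function is upward-sloping, so the choices are strategic complements.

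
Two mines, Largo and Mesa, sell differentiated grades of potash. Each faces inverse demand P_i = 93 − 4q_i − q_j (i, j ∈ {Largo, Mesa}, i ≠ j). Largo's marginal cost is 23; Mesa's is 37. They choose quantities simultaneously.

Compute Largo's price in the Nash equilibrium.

Mine Largo's profit: π = q_{Largo}(93 − 4q_{Largo} − q_{Mesa}) − 23q_{Largo}.
∂π/∂q_{Largo} = 70 − 8q_{Largo} − q_{Mesa} = 0 ⇒ q_{Largo} = 8.75 − 0.125q_{Mesa}.
Similarly q_{Mesa} = 7 − 0.125q_{Largo}.
Substituting the second reaction function into the first: q_{Largo} = 8.75 − 0.125(7 − 0.125q_{Largo}), which gives (63/64)q_{Largo} = 7.875 ⇒ q_{Largo} = 8.
Then q_{Mesa} = 7 − 0.125·8 = 6.
P_{Largo} = 93 − 4·8 − 6 = 55.

55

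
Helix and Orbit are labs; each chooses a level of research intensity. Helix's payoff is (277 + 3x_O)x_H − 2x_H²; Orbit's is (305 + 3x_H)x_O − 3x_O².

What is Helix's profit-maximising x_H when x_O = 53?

Expanding Helix's payoff: 277x_H + 3x_Ox_H − 2x_H².
∂π/∂x_H = 277 + 3x_O − 4x_H = 0, so x_H = 69.25 + 0.75x_O.
At x_O = 53: x_H = 69.25 + 0.75·53 = 109.

109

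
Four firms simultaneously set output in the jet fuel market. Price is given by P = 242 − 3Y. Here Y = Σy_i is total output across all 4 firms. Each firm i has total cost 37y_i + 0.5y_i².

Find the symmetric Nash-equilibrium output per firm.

A representative firm's profit is π_i = y_i(242 − 3Y) − 37y_i − 0.5y_i², with Y = y_i + Σ_{j≠i} y_j.
First-order condition: 205 − 7y_i − 3Σ_{j≠i} y_j = 0.
With identical firms, set every y_j = y: then 205 − 7y − 9y = 0, i.e. y = 205/16 = 12.8125.

12.8125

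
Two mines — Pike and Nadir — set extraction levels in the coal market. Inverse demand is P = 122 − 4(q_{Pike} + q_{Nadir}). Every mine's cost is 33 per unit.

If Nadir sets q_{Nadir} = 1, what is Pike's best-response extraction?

Mine Pike's profit: π = q_{Pike}(122 − 4(q_{Pike} + q_{Nadir})) − 33q_{Pike}.
∂π/∂q_{Pike} = 89 − 8q_{Pike} − 4q_{Nadir} = 0, so q_{Pike} = 11.125 − 0.5q_{Nadir}.
At q_{Nadir} = 1: q_{Pike} = 11.125 − 0.5·1 = 10.625.

10.625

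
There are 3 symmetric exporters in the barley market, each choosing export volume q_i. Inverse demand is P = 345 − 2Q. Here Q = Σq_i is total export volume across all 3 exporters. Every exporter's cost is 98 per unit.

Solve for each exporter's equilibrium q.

30.875

A representative exporter's profit is π_i = q_i(345 − 2Q) − 98q_i, with Q = q_i + Σ_{j≠i} q_j.
First-order condition: 247 − 4q_i − 2Σ_{j≠i} q_j = 0.
In a symmetric equilibrium every exporter chooses the same q, so Σ_{j≠i} q_j = 2q. The condition becomes 247 − 8q = 0, giving q = 247/8 = 30.875.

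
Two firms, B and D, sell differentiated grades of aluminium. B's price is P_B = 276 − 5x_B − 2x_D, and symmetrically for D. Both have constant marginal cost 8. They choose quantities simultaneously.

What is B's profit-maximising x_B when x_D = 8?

Firm B's profit: π = x_B(276 − 5x_B − 2x_D) − 8x_B.
∂π/∂x_B = 268 − 10x_B − 2x_D = 0 ⇒ x_B = 26.8 − 0.2x_D.
At x_D = 8: x_B = 26.8 − 0.2·8 = 25.2.

25.2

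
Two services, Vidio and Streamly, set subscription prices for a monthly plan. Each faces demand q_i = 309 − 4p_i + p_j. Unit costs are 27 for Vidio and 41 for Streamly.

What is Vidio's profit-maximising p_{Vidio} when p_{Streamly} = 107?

Vidio's profit: π = (p_{Vidio} − 27)(309 − 4p_{Vidio} + p_{Streamly}).
∂π/∂p_{Vidio} = 417 − 8p_{Vidio} + p_{Streamly} = 0 ⇒ p_{Vidio} = 52.125 + 0.125p_{Streamly}.
At p_{Streamly} = 107: p_{Vidio} = 52.125 + 0.125·107 = 65.5.

65.5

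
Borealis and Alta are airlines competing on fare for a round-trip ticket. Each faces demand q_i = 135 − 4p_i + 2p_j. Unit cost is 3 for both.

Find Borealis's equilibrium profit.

1849

Borealis's profit: π = (p_{Borealis} − 3)(135 − 4p_{Borealis} + 2p_{Alta}).
∂π/∂p_{Borealis} = 147 − 8p_{Borealis} + 2p_{Alta} = 0 ⇒ p_{Borealis} = 18.375 + 0.25p_{Alta}.
Setting p_{Borealis} = p_{Alta} in the reaction function: p_{Borealis} = 18.375 + 0.25p_{Borealis}, so p_{Borealis} = 18.375 / 0.75 = 24.5.
q_{Borealis} = 135 − 4·24.5 + 2·24.5 = 86.
Profit = (24.5 − 3)·86 = 1849.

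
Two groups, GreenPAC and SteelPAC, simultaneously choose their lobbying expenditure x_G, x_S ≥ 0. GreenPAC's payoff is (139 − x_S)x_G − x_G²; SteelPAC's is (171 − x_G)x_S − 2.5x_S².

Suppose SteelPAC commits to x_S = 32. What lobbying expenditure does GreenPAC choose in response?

53.5

Expanding GreenPAC's payoff: 139x_G − x_Sx_G − x_G².
∂π/∂x_G = 139 − x_S − 2x_G = 0, so x_G = 69.5 − 0.5x_S.
At x_S = 32: x_G = 69.5 − 0.5·32 = 53.5.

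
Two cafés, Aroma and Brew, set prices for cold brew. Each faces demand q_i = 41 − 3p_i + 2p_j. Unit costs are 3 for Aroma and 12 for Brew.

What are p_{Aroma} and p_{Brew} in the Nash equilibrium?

Aroma's profit: π = (p_{Aroma} − 3)(41 − 3p_{Aroma} + 2p_{Brew}).
∂π/∂p_{Aroma} = 50 − 6p_{Aroma} + 2p_{Brew} = 0 ⇒ p_{Aroma} = 25/3 + (1/3)p_{Brew}.
Similarly p_{Brew} = 77/6 + (1/3)p_{Aroma}.
Plugging p_{Brew} into Aroma's best response: p_{Aroma} = 25/3 + (1/3)(77/6 + (1/3)p_{Aroma}) ⇒ (8/9)p_{Aroma} = 227/18, so p_{Aroma} = 14.1875.
Then p_{Brew} = 77/6 + (1/3)·14.1875 = 17.5625.

14.1875, 17.5625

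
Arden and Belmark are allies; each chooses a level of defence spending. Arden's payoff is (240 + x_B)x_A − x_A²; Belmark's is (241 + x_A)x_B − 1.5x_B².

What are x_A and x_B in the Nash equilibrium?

Expanding Arden's payoff: 240x_A + x_Bx_A − x_A².
∂π/∂x_A = 240 + x_B − 2x_A = 0, so x_A = 120 + 0.5x_B.
Likewise for Belmark: x_B = 241/3 + (1/3)x_A.
Substituting the second reaction function into the first: x_A = 120 + 0.5(241/3 + (1/3)x_A), which gives (5/6)x_A = 961/6 ⇒ x_A = 192.2.
Then x_B = 241/3 + (1/3)·192.2 = 144.4.

192.2, 144.4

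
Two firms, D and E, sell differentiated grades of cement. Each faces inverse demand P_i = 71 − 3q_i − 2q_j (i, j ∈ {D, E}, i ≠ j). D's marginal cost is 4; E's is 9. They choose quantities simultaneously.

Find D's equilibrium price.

Firm D's profit: π = q_D(71 − 3q_D − 2q_E) − 4q_D.
∂π/∂q_D = 67 − 6q_D − 2q_E = 0 ⇒ q_D = 67/6 − (1/3)q_E.
Similarly q_E = 31/3 − (1/3)q_D.
Plugging q_E into D's best response: q_D = 67/6 − (1/3)(31/3 − (1/3)q_D) ⇒ (8/9)q_D = 139/18, so q_D = 8.6875.
Then q_E = 31/3 − (1/3)·8.6875 = 7.4375.
P_D = 71 − 3·8.6875 − 2·7.4375 = 30.0625.

30.0625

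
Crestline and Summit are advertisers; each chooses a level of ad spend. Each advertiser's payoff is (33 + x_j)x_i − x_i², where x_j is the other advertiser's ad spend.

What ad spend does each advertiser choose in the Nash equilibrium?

Crestline's payoff is (33 + x_S)x_C − x_C².
∂π/∂x_C = 33 + x_S − 2x_C = 0, so x_C = 16.5 + 0.5x_S.
The game is symmetric, so in equilibrium x_S = x_C: the reaction function gives 0.5x_C = 16.5, hence x_C = 33.

33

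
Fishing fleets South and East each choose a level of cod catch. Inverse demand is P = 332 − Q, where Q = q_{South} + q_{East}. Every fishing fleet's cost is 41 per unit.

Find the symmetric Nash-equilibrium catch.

Fishing fleet South's profit: π = q_{South}(332 − (q_{South} + q_{East})) − 41q_{South}.
∂π/∂q_{South} = 291 − 2q_{South} − q_{East} = 0, so q_{South} = 145.5 − 0.5q_{East}.
The game is symmetric, so in equilibrium q_{East} = q_{South}: the reaction function gives 1.5q_{South} = 145.5, hence q_{South} = 97.

97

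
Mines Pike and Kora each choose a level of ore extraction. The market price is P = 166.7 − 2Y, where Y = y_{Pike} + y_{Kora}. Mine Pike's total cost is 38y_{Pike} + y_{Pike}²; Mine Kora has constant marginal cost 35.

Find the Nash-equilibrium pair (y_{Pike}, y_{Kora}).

Mine Pike's profit: π = y_{Pike}(166.7 − 2(y_{Pike} + y_{Kora})) − 38y_{Pike} − y_{Pike}².
∂π/∂y_{Pike} = 128.7 − 6y_{Pike} − 2y_{Kora} = 0, so y_{Pike} = 21.45 − (1/3)y_{Kora}.
For Kora: ∂π/∂y_{Kora} = 131.7 − 4y_{Kora} − 2y_{Pike} = 0 ⇒ y_{Kora} = 32.925 − 0.5y_{Pike}.
Plugging y_{Kora} into Pike's best response: y_{Pike} = 21.45 − (1/3)(32.925 − 0.5y_{Pike}) ⇒ (5/6)y_{Pike} = 10.475, so y_{Pike} = 12.57.
Then y_{Kora} = 32.925 − 0.5·12.57 = 26.64.

12.57, 26.64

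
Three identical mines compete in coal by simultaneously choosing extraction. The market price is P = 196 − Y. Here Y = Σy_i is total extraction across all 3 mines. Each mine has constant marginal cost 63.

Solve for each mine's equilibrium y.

33.25

A representative mine's profit is π_i = y_i(196 − Y) − 63y_i, with Y = y_i + Σ_{j≠i} y_j.
First-order condition: 133 − 2y_i − Σ_{j≠i} y_j = 0.
In a symmetric equilibrium every mine chooses the same y, so Σ_{j≠i} y_j = 2y. The condition becomes 133 − 4y = 0, giving y = 133/4 = 33.25.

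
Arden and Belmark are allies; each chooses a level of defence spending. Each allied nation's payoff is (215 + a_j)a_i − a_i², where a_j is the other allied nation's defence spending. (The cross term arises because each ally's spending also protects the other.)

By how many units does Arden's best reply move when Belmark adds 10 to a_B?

5

Arden's payoff is (215 + a_B)a_A − a_A².
∂π/∂a_A = 215 + a_B − 2a_A = 0, so a_A = 107.5 + 0.5a_B.
The reaction-function slope is 0.5, so a 10-unit rise in a_B moves a_A by 0.5 × 10 = 5. Arden's best response rises — the actions are strategic complements.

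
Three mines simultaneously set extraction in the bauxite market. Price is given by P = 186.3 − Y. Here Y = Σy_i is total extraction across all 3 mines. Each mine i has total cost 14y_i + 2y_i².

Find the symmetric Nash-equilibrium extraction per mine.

A representative mine's profit is π_i = y_i(186.3 − Y) − 14y_i − 2y_i², with Y = y_i + Σ_{j≠i} y_j.
First-order condition: 172.3 − 6y_i − Σ_{j≠i} y_j = 0.
Imposing symmetry (y_j = y for all j) turns Σ_{j≠i} y_j into 2y, so 172.3 = 8y and y = 21.5375.

21.5375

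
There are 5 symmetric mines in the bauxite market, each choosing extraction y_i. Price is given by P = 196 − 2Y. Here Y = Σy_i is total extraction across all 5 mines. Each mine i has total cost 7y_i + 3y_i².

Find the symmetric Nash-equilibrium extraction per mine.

10.5

A representative mine's profit is π_i = y_i(196 − 2Y) − 7y_i − 3y_i², with Y = y_i + Σ_{j≠i} y_j.
First-order condition: 189 − 10y_i − 2Σ_{j≠i} y_j = 0.
Imposing symmetry (y_j = y for all j) turns Σ_{j≠i} y_j into 4y, so 189 = 18y and y = 10.5.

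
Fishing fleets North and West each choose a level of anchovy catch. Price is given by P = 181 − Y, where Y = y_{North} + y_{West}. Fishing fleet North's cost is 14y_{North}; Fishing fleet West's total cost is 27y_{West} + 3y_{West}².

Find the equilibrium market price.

Fishing fleet North's profit: π = y_{North}(181 − (y_{North} + y_{West})) − 14y_{North}.
∂π/∂y_{North} = 167 − 2y_{North} − y_{West} = 0, so y_{North} = 83.5 − 0.5y_{West}.
For West: ∂π/∂y_{West} = 154 − 8y_{West} − y_{North} = 0 ⇒ y_{West} = 19.25 − 0.125y_{North}.
Plugging y_{West} into North's best response: y_{North} = 83.5 − 0.5(19.25 − 0.125y_{North}) ⇒ 0.9375y_{North} = 73.875, so y_{North} = 78.8.
Then y_{West} = 19.25 − 0.125·78.8 = 9.4.
Equilibrium price: P = 181 − 88.2 = 92.8.

92.8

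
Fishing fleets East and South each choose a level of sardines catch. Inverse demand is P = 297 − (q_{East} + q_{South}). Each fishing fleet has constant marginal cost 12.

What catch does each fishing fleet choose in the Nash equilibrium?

95

Fishing fleet East's profit: π = q_{East}(297 − (q_{East} + q_{South})) − 12q_{East}.
∂π/∂q_{East} = 285 − 2q_{East} − q_{South} = 0, so q_{East} = 142.5 − 0.5q_{South}.
Setting q_{East} = q_{South} in the reaction function: q_{East} = 142.5 − 0.5q_{East}, so q_{East} = 142.5 / 1.5 = 95.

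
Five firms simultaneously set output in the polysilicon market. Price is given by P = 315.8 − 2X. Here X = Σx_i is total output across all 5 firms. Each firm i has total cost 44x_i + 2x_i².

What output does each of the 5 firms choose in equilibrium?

A representative firm's profit is π_i = x_i(315.8 − 2X) − 44x_i − 2x_i², with X = x_i + Σ_{j≠i} x_j.
First-order condition: 271.8 − 8x_i − 2Σ_{j≠i} x_j = 0.
With identical firms, set every x_j = x: then 271.8 − 8x − 8x = 0, i.e. x = 271.8/16 = 16.9875.

16.9875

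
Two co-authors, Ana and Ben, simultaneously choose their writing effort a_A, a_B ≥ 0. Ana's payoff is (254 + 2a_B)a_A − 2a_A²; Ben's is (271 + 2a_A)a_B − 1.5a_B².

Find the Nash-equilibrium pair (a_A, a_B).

Expanding Ana's payoff: 254a_A + 2a_Ba_A − 2a_A².
∂π/∂a_A = 254 + 2a_B − 4a_A = 0, so a_A = 63.5 + 0.5a_B.
Likewise for Ben: a_B = 271/3 + (2/3)a_A.
Plugging a_B into Ana's best response: a_A = 63.5 + 0.5(271/3 + (2/3)a_A) ⇒ (2/3)a_A = 326/3, so a_A = 163.
Then a_B = 271/3 + (2/3)·163 = 199.

163, 199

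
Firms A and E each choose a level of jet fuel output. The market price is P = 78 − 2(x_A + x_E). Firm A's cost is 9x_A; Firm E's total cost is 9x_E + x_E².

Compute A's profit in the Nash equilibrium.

Firm A's profit: π = x_A(78 − 2(x_A + x_E)) − 9x_A.
∂π/∂x_A = 69 − 4x_A − 2x_E = 0, so x_A = 17.25 − 0.5x_E.
For E: ∂π/∂x_E = 69 − 6x_E − 2x_A = 0 ⇒ x_E = 11.5 − (1/3)x_A.
Plugging x_E into A's best response: x_A = 17.25 − 0.5(11.5 − (1/3)x_A) ⇒ (5/6)x_A = 11.5, so x_A = 13.8.
Then x_E = 11.5 − (1/3)·13.8 = 6.9.
Price P = 78 − 2·20.7 = 36.6.
A's profit: (36.6 − 9)·13.8 = 380.88.

380.88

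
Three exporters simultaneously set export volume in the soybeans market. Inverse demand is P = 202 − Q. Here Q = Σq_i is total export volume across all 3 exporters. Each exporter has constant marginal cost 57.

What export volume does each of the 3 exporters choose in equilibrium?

A representative exporter's profit is π_i = q_i(202 − Q) − 57q_i, with Q = q_i + Σ_{j≠i} q_j.
First-order condition: 145 − 2q_i − Σ_{j≠i} q_j = 0.
Imposing symmetry (q_j = q for all j) turns Σ_{j≠i} q_j into 2q, so 145 = 4q and q = 36.25.

36.25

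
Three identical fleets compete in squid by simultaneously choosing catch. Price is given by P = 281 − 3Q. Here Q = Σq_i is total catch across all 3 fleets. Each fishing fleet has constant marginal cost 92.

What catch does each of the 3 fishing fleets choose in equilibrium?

A representative fishing fleet's profit is π_i = q_i(281 − 3Q) − 92q_i, with Q = q_i + Σ_{j≠i} q_j.
First-order condition: 189 − 6q_i − 3Σ_{j≠i} q_j = 0.
In a symmetric equilibrium every fishing fleet chooses the same q, so Σ_{j≠i} q_j = 2q. The condition becomes 189 − 12q = 0, giving q = 189/12 = 15.75.

15.75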